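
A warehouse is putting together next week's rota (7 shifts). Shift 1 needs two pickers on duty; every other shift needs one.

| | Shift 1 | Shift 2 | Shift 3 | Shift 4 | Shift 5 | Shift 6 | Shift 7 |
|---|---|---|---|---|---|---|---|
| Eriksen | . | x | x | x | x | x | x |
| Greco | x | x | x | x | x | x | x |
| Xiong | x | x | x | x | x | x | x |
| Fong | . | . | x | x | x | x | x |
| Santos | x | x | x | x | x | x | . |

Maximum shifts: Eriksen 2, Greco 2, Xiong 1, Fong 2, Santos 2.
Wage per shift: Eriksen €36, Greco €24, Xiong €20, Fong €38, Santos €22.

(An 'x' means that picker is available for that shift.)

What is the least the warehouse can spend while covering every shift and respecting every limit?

€222

Picking the cheapest available picker for each shift independently would cost €162, but that ignores the shift limits.
An optimal schedule: Shift 1→Xiong+Santos, Shift 2→Santos, Shift 3→Greco, Shift 4→Eriksen, Shift 5→Eriksen, Shift 6→Fong, Shift 7→Greco.
Total: 20 + 22 + 22 + 24 + 36 + 36 + 38 + 24 = €222.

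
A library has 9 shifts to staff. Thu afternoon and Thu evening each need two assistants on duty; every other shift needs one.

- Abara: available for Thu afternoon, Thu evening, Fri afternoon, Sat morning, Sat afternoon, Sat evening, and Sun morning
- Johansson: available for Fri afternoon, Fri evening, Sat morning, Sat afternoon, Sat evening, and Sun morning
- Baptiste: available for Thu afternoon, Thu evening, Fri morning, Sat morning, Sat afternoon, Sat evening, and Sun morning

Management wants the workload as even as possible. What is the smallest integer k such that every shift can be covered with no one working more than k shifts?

With 3 assistants and 11 worker-slots to fill, someone must work at least ⌈11/3⌉ = 4 shifts, so k ≥ 4.
k = 4 works: Thu afternoon→Abara+Baptiste, Thu evening→Abara+Baptiste, Fri morning→Baptiste, Fri afternoon→Abara, Fri evening→Johansson, Sat morning→Abara, Sat afternoon→Johansson, Sat evening→Johansson, Sun morning→Johansson.
Loads: Abara 4, Johansson 4, Baptiste 3 — all ≤ 4.

4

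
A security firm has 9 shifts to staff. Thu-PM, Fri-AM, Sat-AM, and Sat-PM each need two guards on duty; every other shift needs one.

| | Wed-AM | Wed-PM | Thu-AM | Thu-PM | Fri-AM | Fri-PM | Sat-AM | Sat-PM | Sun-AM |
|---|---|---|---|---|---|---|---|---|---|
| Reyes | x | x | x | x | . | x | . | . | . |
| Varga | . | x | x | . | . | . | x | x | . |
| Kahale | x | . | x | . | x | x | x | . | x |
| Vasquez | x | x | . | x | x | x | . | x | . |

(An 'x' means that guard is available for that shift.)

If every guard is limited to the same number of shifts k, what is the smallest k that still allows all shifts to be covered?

4

With 4 guards and 13 worker-slots to fill, someone must work at least ⌈13/4⌉ = 4 shifts, so k ≥ 4.
k = 4 works: Wed-AM→Reyes, Wed-PM→Reyes, Thu-AM→Reyes, Thu-PM→Reyes+Vasquez, Fri-AM→Kahale+Vasquez, Fri-PM→Kahale, Sat-AM→Varga+Kahale, Sat-PM→Varga+Vasquez, Sun-AM→Kahale.
Loads: Reyes 4, Varga 2, Kahale 4, Vasquez 3 — all ≤ 4.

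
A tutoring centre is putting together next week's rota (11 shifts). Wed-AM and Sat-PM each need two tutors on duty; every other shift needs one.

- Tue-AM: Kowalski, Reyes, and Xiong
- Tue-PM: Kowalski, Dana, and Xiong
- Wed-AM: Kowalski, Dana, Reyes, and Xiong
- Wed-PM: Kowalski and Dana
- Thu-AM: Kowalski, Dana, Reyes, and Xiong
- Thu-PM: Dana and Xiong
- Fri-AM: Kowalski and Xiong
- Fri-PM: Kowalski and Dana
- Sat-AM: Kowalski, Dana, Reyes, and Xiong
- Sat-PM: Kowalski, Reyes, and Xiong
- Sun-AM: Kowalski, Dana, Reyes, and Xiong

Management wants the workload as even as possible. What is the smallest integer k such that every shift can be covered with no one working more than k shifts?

With 4 tutors and 13 worker-slots to fill, someone must work at least ⌈13/4⌉ = 4 shifts, so k ≥ 4.
k = 4 works: Tue-AM→Kowalski, Tue-PM→Dana, Wed-AM→Reyes+Xiong, Wed-PM→Kowalski, Thu-AM→Dana, Thu-PM→Dana, Fri-AM→Kowalski, Fri-PM→Kowalski, Sat-AM→Dana, Sat-PM→Reyes+Xiong, Sun-AM→Reyes.
Loads: Kowalski 4, Dana 4, Reyes 3, Xiong 2 — all ≤ 4.

4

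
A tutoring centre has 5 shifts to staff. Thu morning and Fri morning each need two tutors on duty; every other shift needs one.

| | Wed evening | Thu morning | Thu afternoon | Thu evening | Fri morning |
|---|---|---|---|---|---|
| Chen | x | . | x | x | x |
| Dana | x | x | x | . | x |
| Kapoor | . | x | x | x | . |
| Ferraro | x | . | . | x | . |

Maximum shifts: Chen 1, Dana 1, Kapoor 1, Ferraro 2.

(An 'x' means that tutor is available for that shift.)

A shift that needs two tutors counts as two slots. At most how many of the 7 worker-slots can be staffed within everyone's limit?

5

Total capacity across all tutors is 1+1+1+2 = 5, and 7 slots are needed, so at most 5 can be filled.
An assignment achieving 5: Wed evening→Ferraro, Thu morning→Dana+Kapoor, Thu evening→Ferraro, Fri morning→Chen.
Loads: Chen 1/1, Dana 1/1, Kapoor 1/1, Ferraro 2/2.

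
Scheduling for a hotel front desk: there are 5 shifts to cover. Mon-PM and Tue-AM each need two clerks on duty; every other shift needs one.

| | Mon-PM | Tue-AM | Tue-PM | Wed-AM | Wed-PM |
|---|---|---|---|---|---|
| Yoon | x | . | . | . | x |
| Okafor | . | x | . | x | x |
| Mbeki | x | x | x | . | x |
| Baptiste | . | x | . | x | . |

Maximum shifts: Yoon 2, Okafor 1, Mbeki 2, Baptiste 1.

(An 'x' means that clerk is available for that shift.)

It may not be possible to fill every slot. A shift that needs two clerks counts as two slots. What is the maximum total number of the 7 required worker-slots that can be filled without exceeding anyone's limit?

Total capacity across all clerks is 2+1+2+1 = 6, and 7 slots are needed, so at most 6 can be filled.
An assignment achieving 6: Mon-PM→Yoon+Mbeki, Tue-AM→Baptiste, Tue-PM→Mbeki, Wed-AM→Okafor, Wed-PM→Yoon.
Loads: Yoon 2/2, Okafor 1/1, Mbeki 2/2, Baptiste 1/1.

6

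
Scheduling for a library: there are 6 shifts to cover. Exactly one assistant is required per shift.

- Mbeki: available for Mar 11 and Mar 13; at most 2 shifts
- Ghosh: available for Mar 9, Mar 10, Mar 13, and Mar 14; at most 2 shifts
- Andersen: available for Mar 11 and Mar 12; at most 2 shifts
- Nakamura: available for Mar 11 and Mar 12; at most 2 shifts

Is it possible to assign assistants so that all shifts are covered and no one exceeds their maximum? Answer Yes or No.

Total capacity is 8 and 6 slots are needed, so capacity alone doesn't rule it out.
Shifts {Mar 9, Mar 10, Mar 14} need 3 worker-slots in total, but the assistants available for any of those shifts (Ghosh) can supply at most 2 among them. So no valid schedule exists.

No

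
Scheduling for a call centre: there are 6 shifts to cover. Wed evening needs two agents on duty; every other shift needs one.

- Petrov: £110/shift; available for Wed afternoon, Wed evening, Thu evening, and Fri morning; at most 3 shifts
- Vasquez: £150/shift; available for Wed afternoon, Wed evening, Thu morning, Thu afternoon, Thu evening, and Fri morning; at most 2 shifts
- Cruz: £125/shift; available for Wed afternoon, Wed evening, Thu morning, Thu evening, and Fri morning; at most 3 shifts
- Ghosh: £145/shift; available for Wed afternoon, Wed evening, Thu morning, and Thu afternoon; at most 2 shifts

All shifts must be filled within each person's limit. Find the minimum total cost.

Picking the cheapest available agent for each shift independently would cost £835, but that ignores the shift limits.
An optimal schedule: Wed afternoon→Cruz, Wed evening→Petrov+Cruz, Thu morning→Cruz, Thu afternoon→Ghosh, Thu evening→Petrov, Fri morning→Petrov.
Total: 125 + 110 + 125 + 125 + 145 + 110 + 110 = £850.

£850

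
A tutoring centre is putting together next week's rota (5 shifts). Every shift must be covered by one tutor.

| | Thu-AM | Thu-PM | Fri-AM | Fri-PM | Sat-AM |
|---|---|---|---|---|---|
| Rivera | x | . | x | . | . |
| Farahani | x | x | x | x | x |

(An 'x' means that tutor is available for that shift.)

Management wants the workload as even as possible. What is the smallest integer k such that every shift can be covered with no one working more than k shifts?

With 2 tutors and 5 worker-slots to fill, someone must work at least ⌈5/2⌉ = 3 shifts, so k ≥ 3.
k = 3 works: Thu-AM→Rivera, Thu-PM→Farahani, Fri-AM→Rivera, Fri-PM→Farahani, Sat-AM→Farahani.
Loads: Rivera 2, Farahani 3 — all ≤ 3.

3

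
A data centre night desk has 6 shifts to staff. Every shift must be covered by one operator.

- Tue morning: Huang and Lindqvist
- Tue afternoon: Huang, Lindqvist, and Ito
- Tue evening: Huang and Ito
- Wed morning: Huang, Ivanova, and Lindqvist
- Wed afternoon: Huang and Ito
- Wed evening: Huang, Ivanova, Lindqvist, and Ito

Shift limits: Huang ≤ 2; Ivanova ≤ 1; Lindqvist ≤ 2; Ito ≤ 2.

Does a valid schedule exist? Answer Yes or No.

One valid schedule: Tue morning→Huang, Tue afternoon→Lindqvist, Tue evening→Huang, Wed morning→Ivanova, Wed afternoon→Ito, Wed evening→Lindqvist.
Loads: Huang 2/2, Ivanova 1/1, Lindqvist 2/2, Ito 1/2 — all within limits.

Yes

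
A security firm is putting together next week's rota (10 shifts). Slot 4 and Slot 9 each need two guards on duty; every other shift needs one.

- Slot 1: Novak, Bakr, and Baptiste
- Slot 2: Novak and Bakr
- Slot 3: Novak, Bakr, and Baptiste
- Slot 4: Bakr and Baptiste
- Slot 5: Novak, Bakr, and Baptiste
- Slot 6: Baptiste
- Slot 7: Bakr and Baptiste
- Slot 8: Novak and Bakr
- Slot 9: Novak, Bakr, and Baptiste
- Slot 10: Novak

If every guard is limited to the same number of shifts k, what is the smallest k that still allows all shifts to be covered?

With 3 guards and 12 worker-slots to fill, someone must work at least ⌈12/3⌉ = 4 shifts, so k ≥ 4.
k = 4 works: Slot 1→Novak, Slot 2→Novak, Slot 3→Bakr, Slot 4→Bakr+Baptiste, Slot 5→Baptiste, Slot 6→Baptiste, Slot 7→Bakr, Slot 8→Novak, Slot 9→Bakr+Baptiste, Slot 10→Novak.
Loads: Novak 4, Bakr 4, Baptiste 4 — all ≤ 4.

4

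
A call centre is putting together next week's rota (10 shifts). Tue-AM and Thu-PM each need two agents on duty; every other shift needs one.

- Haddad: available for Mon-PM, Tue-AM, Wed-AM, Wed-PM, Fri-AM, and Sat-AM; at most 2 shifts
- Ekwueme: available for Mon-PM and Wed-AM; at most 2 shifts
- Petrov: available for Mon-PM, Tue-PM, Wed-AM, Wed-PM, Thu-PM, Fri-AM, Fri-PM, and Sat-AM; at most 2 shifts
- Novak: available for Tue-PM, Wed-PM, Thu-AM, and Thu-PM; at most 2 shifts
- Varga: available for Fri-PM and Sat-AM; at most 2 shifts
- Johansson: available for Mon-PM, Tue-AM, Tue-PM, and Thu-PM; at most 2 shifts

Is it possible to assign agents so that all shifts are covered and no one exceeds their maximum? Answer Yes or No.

Yes

Tue-AM can only be covered by Haddad and Johansson, so that assignment is forced.
Thu-AM can only be covered by Novak, so that assignment is forced.
One valid schedule: Mon-PM→Ekwueme, Tue-AM→Haddad+Johansson, Tue-PM→Petrov, Wed-AM→Ekwueme, Wed-PM→Petrov, Thu-AM→Novak, Thu-PM→Novak+Johansson, Fri-AM→Haddad, Fri-PM→Varga, Sat-AM→Varga.
Loads: Haddad 2/2, Ekwueme 2/2, Petrov 2/2, Novak 2/2, Varga 2/2, Johansson 2/2 — all within limits.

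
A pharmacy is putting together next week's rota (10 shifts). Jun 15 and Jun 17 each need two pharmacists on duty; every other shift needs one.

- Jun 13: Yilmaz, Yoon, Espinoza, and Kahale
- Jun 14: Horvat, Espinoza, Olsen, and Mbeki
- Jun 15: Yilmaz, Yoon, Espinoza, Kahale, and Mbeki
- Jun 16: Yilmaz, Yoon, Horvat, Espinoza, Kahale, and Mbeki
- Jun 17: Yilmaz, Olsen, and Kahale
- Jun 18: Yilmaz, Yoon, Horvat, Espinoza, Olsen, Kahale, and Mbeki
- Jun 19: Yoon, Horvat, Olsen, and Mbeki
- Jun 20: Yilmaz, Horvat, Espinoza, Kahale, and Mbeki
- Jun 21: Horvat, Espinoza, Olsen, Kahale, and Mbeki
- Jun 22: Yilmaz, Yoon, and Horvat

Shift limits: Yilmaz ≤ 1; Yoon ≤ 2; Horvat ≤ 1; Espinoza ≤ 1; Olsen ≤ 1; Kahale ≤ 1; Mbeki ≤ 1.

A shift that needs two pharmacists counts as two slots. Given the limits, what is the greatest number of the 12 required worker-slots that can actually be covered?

8

Total capacity across all pharmacists is 1+2+1+1+1+1+1 = 8, and 12 slots are needed, so at most 8 can be filled.
An assignment achieving 8: Jun 13→Yoon, Jun 14→Horvat, Jun 15→Espinoza+Kahale, Jun 17→Yilmaz+Olsen, Jun 19→Mbeki, Jun 22→Yoon.
Loads: Yilmaz 1/1, Yoon 2/2, Horvat 1/1, Espinoza 1/1, Olsen 1/1, Kahale 1/1, Mbeki 1/1.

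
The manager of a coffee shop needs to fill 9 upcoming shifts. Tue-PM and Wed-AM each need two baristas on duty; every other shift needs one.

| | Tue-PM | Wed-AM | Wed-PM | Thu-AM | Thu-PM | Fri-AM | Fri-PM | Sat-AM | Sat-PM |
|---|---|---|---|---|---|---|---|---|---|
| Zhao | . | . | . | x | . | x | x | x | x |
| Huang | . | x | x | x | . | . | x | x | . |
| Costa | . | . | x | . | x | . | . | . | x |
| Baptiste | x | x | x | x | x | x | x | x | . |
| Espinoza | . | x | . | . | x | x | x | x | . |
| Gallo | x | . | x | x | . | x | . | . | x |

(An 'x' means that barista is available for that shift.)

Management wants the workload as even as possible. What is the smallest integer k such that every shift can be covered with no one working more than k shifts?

2

With 6 baristas and 11 worker-slots to fill, someone must work at least ⌈11/6⌉ = 2 shifts, so k ≥ 2.
k = 2 works: Tue-PM→Baptiste+Gallo, Wed-AM→Huang+Baptiste, Wed-PM→Huang, Thu-AM→Zhao, Thu-PM→Costa, Fri-AM→Gallo, Fri-PM→Espinoza, Sat-AM→Espinoza, Sat-PM→Zhao.
Loads: Zhao 2, Huang 2, Costa 1, Baptiste 2, Espinoza 2, Gallo 2 — all ≤ 2.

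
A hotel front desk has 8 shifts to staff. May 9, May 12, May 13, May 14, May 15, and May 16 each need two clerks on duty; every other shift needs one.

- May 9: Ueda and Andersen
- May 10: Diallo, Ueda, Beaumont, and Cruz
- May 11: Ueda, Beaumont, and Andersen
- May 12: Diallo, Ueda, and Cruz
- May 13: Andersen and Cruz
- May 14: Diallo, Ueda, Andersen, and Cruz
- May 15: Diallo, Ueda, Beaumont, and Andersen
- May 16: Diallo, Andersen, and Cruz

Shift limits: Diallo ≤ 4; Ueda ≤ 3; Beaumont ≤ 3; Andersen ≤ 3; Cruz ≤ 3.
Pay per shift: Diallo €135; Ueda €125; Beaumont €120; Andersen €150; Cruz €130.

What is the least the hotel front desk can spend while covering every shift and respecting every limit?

€1830

May 9 can only be covered by Ueda and Andersen, so that assignment is forced.
May 13 can only be covered by Andersen and Cruz, so that assignment is forced.
Picking the cheapest available clerk for each shift independently would cost €1815, but that ignores the shift limits.
An optimal schedule: May 9→Ueda+Andersen, May 10→Beaumont, May 11→Beaumont, May 12→Ueda+Cruz, May 13→Cruz+Andersen, May 14→Ueda+Diallo, May 15→Beaumont+Diallo, May 16→Cruz+Diallo.
Total: 125 + 150 + 120 + 120 + 125 + 130 + 130 + 150 + 125 + 135 + 120 + 135 + 130 + 135 = €1830.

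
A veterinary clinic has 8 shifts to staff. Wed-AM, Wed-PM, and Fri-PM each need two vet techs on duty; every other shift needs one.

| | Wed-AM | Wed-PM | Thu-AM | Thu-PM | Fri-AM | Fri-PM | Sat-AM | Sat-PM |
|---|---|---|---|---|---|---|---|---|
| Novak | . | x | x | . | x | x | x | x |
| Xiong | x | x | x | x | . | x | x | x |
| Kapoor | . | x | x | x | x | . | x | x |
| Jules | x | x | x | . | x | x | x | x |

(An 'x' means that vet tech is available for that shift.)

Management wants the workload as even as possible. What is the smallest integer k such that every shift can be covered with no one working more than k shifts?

3

With 4 vet techs and 11 worker-slots to fill, someone must work at least ⌈11/4⌉ = 3 shifts, so k ≥ 3.
k = 3 works: Wed-AM→Xiong+Jules, Wed-PM→Kapoor+Jules, Thu-AM→Novak, Thu-PM→Xiong, Fri-AM→Novak, Fri-PM→Novak+Xiong, Sat-AM→Kapoor, Sat-PM→Kapoor.
Loads: Novak 3, Xiong 3, Kapoor 3, Jules 2 — all ≤ 3.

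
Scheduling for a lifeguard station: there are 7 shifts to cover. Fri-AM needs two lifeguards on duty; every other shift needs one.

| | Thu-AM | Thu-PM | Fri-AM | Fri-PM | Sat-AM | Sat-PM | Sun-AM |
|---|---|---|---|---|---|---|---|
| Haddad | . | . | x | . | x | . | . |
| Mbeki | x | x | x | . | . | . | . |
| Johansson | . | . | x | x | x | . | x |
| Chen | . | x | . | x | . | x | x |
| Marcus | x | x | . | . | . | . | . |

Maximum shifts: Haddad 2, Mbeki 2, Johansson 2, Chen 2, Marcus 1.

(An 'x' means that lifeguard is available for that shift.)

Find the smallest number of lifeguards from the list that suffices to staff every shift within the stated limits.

4

8 slots to fill and no one can take more than 2, so at least ⌈8/2⌉ = 4 lifeguards are needed.
Haddad, Mbeki, Johansson, and Chen alone can cover everything: Thu-AM→Mbeki, Thu-PM→Mbeki, Fri-AM→Haddad+Johansson, Fri-PM→Johansson, Sat-AM→Haddad, Sat-PM→Chen, Sun-AM→Chen.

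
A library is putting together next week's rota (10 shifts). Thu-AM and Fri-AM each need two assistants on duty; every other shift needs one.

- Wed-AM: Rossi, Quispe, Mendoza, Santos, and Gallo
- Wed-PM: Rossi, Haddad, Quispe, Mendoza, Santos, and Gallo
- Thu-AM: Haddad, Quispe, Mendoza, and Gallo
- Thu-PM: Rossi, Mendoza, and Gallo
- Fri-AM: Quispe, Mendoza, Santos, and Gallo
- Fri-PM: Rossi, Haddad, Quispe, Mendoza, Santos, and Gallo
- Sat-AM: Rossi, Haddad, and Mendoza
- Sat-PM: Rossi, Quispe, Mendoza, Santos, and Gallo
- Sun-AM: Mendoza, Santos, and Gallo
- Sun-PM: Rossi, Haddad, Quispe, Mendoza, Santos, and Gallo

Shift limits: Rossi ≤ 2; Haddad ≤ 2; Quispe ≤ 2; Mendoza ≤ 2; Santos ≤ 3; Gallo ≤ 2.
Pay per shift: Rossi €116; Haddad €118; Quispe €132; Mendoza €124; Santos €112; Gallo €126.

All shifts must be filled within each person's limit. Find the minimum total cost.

Picking the cheapest available assistant for each shift independently would cost €1382, but that ignores the shift limits.
An optimal schedule: Wed-AM→Santos, Wed-PM→Haddad, Thu-AM→Haddad+Mendoza, Thu-PM→Rossi, Fri-AM→Mendoza+Gallo, Fri-PM→Gallo, Sat-AM→Rossi, Sat-PM→Santos, Sun-AM→Santos, Sun-PM→Quispe.
Total: 112 + 118 + 118 + 124 + 116 + 124 + 126 + 126 + 116 + 112 + 112 + 132 = €1436.

€1436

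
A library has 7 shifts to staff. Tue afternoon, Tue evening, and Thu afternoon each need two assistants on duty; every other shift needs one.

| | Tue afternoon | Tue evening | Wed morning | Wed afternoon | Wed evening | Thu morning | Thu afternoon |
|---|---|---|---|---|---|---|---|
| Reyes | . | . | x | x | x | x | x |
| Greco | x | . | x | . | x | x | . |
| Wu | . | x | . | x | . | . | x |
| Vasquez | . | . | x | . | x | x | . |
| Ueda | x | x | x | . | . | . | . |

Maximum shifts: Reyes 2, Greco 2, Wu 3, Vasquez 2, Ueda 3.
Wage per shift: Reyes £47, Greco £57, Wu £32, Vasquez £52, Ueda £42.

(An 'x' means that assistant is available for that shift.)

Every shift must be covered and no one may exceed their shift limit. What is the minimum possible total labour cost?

Tue afternoon can only be covered by Greco and Ueda, so that assignment is forced.
Tue evening can only be covered by Wu and Ueda, so that assignment is forced.
Thu afternoon can only be covered by Reyes and Wu, so that assignment is forced.
Picking the cheapest available assistant for each shift independently would cost £420, but that ignores the shift limits.
An optimal schedule: Tue afternoon→Ueda+Greco, Tue evening→Wu+Ueda, Wed morning→Ueda, Wed afternoon→Wu, Wed evening→Reyes, Thu morning→Vasquez, Thu afternoon→Wu+Reyes.
Total: 42 + 57 + 32 + 42 + 42 + 32 + 47 + 52 + 32 + 47 = £425.

£425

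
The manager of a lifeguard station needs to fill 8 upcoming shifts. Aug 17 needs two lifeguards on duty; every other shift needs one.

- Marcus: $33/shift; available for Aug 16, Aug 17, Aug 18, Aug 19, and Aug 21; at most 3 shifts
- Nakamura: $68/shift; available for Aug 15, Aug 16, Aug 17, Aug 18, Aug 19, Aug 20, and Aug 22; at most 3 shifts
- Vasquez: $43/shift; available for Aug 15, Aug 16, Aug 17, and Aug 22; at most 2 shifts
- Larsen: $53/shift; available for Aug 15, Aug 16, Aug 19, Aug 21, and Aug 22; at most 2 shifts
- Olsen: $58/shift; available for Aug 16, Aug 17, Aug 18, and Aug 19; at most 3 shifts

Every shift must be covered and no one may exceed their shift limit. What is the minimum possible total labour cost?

Aug 20 can only be covered by Nakamura, so that assignment is forced.
Picking the cheapest available lifeguard for each shift independently would cost $362, but that ignores the shift limits.
An optimal schedule: Aug 15→Vasquez, Aug 16→Larsen, Aug 17→Marcus+Olsen, Aug 18→Marcus, Aug 19→Larsen, Aug 20→Nakamura, Aug 21→Marcus, Aug 22→Vasquez.
Total: 43 + 53 + 33 + 58 + 33 + 53 + 68 + 33 + 43 = $417.

$417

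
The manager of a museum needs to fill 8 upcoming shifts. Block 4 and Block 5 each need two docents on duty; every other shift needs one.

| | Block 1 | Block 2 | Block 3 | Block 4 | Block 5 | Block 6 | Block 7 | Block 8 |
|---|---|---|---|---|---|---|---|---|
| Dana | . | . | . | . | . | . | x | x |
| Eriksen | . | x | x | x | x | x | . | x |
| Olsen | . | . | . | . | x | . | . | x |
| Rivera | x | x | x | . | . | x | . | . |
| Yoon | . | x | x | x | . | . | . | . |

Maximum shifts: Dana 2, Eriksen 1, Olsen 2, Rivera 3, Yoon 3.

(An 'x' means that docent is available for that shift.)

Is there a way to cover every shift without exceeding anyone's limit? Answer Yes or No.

No

Total capacity is 11 and 10 slots are needed, so capacity alone doesn't rule it out.
Shifts {Block 4, Block 5} need 4 worker-slots in total, but the docents available for any of those shifts (Eriksen, Olsen, and Yoon) can supply at most 3 among them. So no valid schedule exists.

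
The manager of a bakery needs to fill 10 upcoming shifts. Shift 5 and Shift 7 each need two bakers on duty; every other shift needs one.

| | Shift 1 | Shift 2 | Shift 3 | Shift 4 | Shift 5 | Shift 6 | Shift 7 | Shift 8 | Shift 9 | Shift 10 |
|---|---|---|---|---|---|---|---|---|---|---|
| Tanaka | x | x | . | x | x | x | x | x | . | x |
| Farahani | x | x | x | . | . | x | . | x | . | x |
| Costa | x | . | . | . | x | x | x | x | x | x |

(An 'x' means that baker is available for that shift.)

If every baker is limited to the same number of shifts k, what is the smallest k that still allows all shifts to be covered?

With 3 bakers and 12 worker-slots to fill, someone must work at least ⌈12/3⌉ = 4 shifts, so k ≥ 4.
k = 4 works: Shift 1→Farahani, Shift 2→Tanaka, Shift 3→Farahani, Shift 4→Tanaka, Shift 5→Tanaka+Costa, Shift 6→Farahani, Shift 7→Tanaka+Costa, Shift 8→Farahani, Shift 9→Costa, Shift 10→Costa.
Loads: Tanaka 4, Farahani 4, Costa 4 — all ≤ 4.

4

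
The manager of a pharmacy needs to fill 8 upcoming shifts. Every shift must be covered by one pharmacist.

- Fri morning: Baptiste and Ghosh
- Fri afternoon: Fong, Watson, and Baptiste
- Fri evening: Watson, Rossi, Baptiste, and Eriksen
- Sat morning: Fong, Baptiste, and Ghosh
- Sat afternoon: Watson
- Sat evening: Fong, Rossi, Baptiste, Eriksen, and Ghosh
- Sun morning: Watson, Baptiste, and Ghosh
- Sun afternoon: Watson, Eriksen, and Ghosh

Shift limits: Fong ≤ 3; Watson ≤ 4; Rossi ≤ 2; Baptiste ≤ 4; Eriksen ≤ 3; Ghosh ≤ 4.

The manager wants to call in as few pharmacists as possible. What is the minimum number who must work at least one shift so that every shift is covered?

2

8 slots to fill and no one can take more than 4, so at least ⌈8/4⌉ = 2 pharmacists are needed.
Watson and Baptiste alone can cover everything: Fri morning→Baptiste, Fri afternoon→Watson, Fri evening→Watson, Sat morning→Baptiste, Sat afternoon→Watson, Sat evening→Baptiste, Sun morning→Baptiste, Sun afternoon→Watson.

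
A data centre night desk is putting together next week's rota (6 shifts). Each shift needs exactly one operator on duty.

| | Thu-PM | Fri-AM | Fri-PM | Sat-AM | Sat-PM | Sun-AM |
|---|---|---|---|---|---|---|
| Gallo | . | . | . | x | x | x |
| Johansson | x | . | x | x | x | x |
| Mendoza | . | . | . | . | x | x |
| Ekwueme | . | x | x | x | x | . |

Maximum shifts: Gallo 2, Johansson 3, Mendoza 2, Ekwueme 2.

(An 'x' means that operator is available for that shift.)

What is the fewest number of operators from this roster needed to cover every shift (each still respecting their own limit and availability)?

3

6 slots to fill and no one can take more than 3, so at least ⌈6/3⌉ = 2 operators are needed.
Any 2 operators together have capacity at most 3+2 = 5 < 6 slots, so 2 can never suffice.
Gallo, Johansson, and Ekwueme alone can cover everything: Thu-PM→Johansson, Fri-AM→Ekwueme, Fri-PM→Johansson, Sat-AM→Gallo, Sat-PM→Johansson, Sun-AM→Gallo.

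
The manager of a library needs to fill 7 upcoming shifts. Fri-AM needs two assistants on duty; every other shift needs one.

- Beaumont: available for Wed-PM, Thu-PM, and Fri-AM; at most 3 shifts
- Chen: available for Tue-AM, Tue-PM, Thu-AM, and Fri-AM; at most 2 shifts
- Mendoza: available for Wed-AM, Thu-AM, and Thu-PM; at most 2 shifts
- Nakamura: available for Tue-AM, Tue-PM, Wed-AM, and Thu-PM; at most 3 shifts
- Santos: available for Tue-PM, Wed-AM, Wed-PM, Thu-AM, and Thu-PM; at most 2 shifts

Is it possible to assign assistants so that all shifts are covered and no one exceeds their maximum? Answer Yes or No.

Fri-AM can only be covered by Beaumont and Chen, so that assignment is forced.
One valid schedule: Tue-AM→Chen, Tue-PM→Nakamura, Wed-AM→Mendoza, Wed-PM→Beaumont, Thu-AM→Mendoza, Thu-PM→Beaumont, Fri-AM→Beaumont+Chen.
Loads: Beaumont 3/3, Chen 2/2, Mendoza 2/2, Nakamura 1/3, Santos 0/2 — all within limits.

Yes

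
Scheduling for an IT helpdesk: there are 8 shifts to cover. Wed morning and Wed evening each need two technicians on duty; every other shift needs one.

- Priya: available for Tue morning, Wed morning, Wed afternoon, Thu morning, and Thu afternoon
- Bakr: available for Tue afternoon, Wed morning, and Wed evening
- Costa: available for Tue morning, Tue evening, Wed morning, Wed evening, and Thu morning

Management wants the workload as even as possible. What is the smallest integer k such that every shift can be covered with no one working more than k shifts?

4

With 3 technicians and 10 worker-slots to fill, someone must work at least ⌈10/3⌉ = 4 shifts, so k ≥ 4.
k = 4 works: Tue morning→Priya, Tue afternoon→Bakr, Tue evening→Costa, Wed morning→Bakr+Costa, Wed afternoon→Priya, Wed evening→Bakr+Costa, Thu morning→Priya, Thu afternoon→Priya.
Loads: Priya 4, Bakr 3, Costa 3 — all ≤ 4.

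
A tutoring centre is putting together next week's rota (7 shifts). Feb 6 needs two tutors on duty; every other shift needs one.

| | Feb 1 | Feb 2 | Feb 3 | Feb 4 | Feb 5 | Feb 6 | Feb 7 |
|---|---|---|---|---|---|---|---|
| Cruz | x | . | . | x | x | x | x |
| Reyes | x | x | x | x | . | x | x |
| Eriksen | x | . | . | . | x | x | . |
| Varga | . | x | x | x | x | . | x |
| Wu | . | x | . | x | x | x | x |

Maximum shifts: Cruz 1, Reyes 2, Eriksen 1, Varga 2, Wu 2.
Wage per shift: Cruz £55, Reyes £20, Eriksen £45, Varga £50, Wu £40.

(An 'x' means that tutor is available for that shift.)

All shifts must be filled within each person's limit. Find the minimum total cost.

£320

Picking the cheapest available tutor for each shift independently would cost £200, but that ignores the shift limits.
An optimal schedule: Feb 1→Cruz, Feb 2→Reyes, Feb 3→Reyes, Feb 4→Varga, Feb 5→Varga, Feb 6→Eriksen+Wu, Feb 7→Wu.
Total: 55 + 20 + 20 + 50 + 50 + 45 + 40 + 40 = £320.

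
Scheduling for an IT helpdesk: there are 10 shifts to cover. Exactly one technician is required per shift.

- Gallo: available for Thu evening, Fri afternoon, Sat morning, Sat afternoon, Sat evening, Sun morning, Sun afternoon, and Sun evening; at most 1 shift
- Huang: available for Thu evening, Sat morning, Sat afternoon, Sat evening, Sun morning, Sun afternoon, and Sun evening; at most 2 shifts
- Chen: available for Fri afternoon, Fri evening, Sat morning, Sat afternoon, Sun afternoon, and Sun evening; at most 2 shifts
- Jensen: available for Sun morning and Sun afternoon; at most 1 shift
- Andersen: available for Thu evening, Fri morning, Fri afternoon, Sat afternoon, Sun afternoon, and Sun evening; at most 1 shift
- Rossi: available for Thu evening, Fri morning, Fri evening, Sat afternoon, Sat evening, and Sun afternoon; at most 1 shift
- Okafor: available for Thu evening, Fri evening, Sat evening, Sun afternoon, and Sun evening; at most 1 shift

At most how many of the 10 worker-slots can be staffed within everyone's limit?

Total capacity across all technicians is 1+2+2+1+1+1+1 = 9, and 10 slots are needed, so at most 9 can be filled.
An assignment achieving 9: Thu evening→Okafor, Fri morning→Andersen, Fri afternoon→Gallo, Fri evening→Chen, Sat morning→Huang, Sat afternoon→Chen, Sat evening→Rossi, Sun morning→Huang, Sun afternoon→Jensen.
Loads: Gallo 1/1, Huang 2/2, Chen 2/2, Jensen 1/1, Andersen 1/1, Rossi 1/1, Okafor 1/1.

9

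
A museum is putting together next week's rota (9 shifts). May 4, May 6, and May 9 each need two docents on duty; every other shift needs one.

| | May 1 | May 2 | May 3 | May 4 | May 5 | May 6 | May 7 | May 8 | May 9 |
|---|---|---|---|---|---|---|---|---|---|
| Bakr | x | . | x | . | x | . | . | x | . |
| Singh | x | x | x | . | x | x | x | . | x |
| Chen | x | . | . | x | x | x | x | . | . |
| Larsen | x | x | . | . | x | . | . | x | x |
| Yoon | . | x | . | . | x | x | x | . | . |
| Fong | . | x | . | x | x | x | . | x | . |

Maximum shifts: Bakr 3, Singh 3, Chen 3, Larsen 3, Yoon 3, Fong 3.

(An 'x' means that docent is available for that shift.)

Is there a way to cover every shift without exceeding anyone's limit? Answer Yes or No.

Yes

May 4 can only be covered by Chen and Fong, so that assignment is forced.
May 9 can only be covered by Singh and Larsen, so that assignment is forced.
One valid schedule: May 1→Bakr, May 2→Singh, May 3→Bakr, May 4→Chen+Fong, May 5→Chen, May 6→Chen+Yoon, May 7→Singh, May 8→Bakr, May 9→Singh+Larsen.
Loads: Bakr 3/3, Singh 3/3, Chen 3/3, Larsen 1/3, Yoon 1/3, Fong 1/3 — all within limits.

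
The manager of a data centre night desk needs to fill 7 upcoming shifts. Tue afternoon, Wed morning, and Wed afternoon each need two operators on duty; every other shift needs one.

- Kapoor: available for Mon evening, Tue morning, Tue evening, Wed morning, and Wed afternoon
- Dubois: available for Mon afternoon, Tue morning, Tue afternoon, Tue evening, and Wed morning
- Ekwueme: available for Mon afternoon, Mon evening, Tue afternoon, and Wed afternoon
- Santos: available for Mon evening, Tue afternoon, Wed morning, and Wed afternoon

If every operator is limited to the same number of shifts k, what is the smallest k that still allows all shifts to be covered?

With 4 operators and 10 worker-slots to fill, someone must work at least ⌈10/4⌉ = 3 shifts, so k ≥ 3.
k = 3 works: Mon afternoon→Dubois, Mon evening→Kapoor, Tue morning→Kapoor, Tue afternoon→Dubois+Ekwueme, Tue evening→Kapoor, Wed morning→Dubois+Santos, Wed afternoon→Ekwueme+Santos.
Loads: Kapoor 3, Dubois 3, Ekwueme 2, Santos 2 — all ≤ 3.

3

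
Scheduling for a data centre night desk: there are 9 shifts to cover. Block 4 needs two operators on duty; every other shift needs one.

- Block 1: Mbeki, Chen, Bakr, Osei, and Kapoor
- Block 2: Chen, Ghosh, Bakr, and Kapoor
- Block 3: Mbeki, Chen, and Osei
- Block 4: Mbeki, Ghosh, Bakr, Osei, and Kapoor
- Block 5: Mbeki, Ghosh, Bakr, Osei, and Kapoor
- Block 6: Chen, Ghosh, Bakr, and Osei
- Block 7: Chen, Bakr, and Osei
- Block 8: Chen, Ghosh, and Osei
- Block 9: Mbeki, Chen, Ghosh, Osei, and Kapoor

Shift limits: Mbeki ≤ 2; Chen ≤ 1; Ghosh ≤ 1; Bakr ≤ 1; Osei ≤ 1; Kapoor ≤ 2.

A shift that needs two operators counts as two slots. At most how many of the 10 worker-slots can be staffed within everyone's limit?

Total capacity across all operators is 2+1+1+1+1+2 = 8, and 10 slots are needed, so at most 8 can be filled.
An assignment achieving 8: Block 1→Mbeki, Block 2→Bakr, Block 3→Mbeki, Block 4→Kapoor, Block 5→Kapoor, Block 6→Osei, Block 7→Chen, Block 8→Ghosh.
Loads: Mbeki 2/2, Chen 1/1, Ghosh 1/1, Bakr 1/1, Osei 1/1, Kapoor 2/2.

8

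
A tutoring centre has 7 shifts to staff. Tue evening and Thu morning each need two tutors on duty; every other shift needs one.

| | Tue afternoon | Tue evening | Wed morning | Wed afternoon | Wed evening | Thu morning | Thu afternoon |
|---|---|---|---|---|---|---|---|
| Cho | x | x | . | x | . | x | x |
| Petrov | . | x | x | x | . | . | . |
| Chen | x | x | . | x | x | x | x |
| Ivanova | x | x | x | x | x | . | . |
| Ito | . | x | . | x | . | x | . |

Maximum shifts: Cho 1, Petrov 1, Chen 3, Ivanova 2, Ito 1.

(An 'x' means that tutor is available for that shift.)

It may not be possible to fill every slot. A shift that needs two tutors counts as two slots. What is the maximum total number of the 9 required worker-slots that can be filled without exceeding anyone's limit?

8

Total capacity across all tutors is 1+1+3+2+1 = 8, and 9 slots are needed, so at most 8 can be filled.
An assignment achieving 8: Tue afternoon→Chen, Tue evening→Ivanova, Wed morning→Petrov, Wed afternoon→Ivanova, Wed evening→Chen, Thu morning→Chen+Ito, Thu afternoon→Cho.
Loads: Cho 1/1, Petrov 1/1, Chen 3/3, Ivanova 2/2, Ito 1/1.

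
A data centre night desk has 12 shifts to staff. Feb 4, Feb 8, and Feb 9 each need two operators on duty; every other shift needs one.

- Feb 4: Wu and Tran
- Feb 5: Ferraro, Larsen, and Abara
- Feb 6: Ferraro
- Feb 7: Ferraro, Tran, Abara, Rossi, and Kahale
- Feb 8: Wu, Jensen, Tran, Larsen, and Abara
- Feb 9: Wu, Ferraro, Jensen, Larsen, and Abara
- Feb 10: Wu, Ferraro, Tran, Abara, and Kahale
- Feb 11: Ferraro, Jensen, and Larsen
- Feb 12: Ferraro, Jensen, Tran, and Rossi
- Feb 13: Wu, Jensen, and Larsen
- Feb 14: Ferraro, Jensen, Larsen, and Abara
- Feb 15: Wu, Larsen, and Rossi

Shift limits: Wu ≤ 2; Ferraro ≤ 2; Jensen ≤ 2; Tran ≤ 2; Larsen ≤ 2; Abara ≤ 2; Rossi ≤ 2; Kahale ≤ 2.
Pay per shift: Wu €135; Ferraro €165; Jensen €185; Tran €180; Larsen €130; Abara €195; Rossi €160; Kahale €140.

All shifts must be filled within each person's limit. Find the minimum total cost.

€2385

Feb 4 can only be covered by Wu and Tran, so that assignment is forced.
Feb 6 can only be covered by Ferraro, so that assignment is forced.
Picking the cheapest available operator for each shift independently would cost €2095, but that ignores the shift limits.
An optimal schedule: Feb 4→Wu+Tran, Feb 5→Larsen, Feb 6→Ferraro, Feb 7→Kahale, Feb 8→Tran+Jensen, Feb 9→Jensen+Abara, Feb 10→Kahale, Feb 11→Larsen, Feb 12→Rossi, Feb 13→Wu, Feb 14→Ferraro, Feb 15→Rossi.
Total: 135 + 180 + 130 + 165 + 140 + 180 + 185 + 185 + 195 + 140 + 130 + 160 + 135 + 165 + 160 = €2385.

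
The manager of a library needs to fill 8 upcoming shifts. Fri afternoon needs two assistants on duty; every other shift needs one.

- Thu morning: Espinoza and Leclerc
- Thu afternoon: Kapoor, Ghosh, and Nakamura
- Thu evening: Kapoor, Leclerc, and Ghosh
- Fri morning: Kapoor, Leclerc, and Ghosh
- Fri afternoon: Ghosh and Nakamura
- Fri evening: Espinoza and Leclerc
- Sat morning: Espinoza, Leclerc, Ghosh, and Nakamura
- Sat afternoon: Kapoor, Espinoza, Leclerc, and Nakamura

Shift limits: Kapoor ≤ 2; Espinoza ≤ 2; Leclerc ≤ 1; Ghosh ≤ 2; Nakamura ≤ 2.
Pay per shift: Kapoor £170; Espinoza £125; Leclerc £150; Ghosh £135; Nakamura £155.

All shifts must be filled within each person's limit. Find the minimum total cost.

£1320

Fri afternoon can only be covered by Ghosh and Nakamura, so that assignment is forced.
Picking the cheapest available assistant for each shift independently would cost £1195, but that ignores the shift limits.
An optimal schedule: Thu morning→Espinoza, Thu afternoon→Kapoor, Thu evening→Kapoor, Fri morning→Leclerc, Fri afternoon→Ghosh+Nakamura, Fri evening→Espinoza, Sat morning→Ghosh, Sat afternoon→Nakamura.
Total: 125 + 170 + 170 + 150 + 135 + 155 + 125 + 135 + 155 = £1320.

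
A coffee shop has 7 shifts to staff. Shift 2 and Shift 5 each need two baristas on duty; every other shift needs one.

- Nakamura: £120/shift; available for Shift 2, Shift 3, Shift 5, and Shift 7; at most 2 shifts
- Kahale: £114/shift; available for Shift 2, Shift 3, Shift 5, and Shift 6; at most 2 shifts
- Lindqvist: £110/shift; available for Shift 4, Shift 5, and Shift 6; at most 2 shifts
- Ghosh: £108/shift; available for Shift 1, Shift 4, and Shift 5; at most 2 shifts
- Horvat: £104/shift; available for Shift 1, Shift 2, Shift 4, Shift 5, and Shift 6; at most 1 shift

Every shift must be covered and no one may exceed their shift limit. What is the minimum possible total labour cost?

£1008

Shift 7 can only be covered by Nakamura, so that assignment is forced.
Picking the cheapest available barista for each shift independently would cost £976, but that ignores the shift limits.
An optimal schedule: Shift 1→Ghosh, Shift 2→Kahale+Horvat, Shift 3→Nakamura, Shift 4→Lindqvist, Shift 5→Lindqvist+Ghosh, Shift 6→Kahale, Shift 7→Nakamura.
Total: 108 + 114 + 104 + 120 + 110 + 110 + 108 + 114 + 120 = £1008.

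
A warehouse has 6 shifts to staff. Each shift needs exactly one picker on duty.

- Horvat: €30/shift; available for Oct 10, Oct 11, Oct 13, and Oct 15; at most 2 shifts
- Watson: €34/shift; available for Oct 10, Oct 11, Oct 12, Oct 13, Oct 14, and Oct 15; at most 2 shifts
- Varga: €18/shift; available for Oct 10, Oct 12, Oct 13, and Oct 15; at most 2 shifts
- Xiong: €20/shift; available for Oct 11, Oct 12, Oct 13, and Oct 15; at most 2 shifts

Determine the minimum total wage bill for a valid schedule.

Oct 14 can only be covered by Watson, so that assignment is forced.
Picking the cheapest available picker for each shift independently would cost €126, but that ignores the shift limits.
An optimal schedule: Oct 10→Varga, Oct 11→Xiong, Oct 12→Varga, Oct 13→Xiong, Oct 14→Watson, Oct 15→Horvat.
Total: 18 + 20 + 18 + 20 + 34 + 30 = €140.

€140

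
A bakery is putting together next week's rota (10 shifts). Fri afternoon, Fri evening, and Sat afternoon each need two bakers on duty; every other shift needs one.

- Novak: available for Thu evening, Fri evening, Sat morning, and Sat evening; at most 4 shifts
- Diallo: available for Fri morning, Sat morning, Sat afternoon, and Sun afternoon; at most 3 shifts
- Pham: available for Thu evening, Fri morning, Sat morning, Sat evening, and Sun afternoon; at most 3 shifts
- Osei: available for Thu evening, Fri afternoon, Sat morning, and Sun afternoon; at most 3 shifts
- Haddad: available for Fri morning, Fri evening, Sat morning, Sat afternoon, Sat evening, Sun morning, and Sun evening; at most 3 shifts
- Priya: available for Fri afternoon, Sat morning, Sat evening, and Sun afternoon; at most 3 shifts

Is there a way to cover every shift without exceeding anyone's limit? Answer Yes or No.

No

Total capacity is 19 and 13 slots are needed, so capacity alone doesn't rule it out.
Shifts {Fri evening, Sat afternoon, Sun morning, Sun evening} need 6 worker-slots in total, but the bakers available for any of those shifts (Novak, Diallo, and Haddad) can supply at most 5 among them. So no valid schedule exists.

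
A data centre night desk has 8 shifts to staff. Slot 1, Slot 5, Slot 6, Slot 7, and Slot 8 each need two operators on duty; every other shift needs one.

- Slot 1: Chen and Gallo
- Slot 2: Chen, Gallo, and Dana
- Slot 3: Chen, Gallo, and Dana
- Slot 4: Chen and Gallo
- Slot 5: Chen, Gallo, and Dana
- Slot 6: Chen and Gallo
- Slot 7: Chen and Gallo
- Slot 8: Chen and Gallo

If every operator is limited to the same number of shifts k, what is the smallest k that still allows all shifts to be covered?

5

With 3 operators and 13 worker-slots to fill, someone must work at least ⌈13/3⌉ = 5 shifts, so k ≥ 5.
k = 5 works: Slot 1→Chen+Gallo, Slot 2→Dana, Slot 3→Dana, Slot 4→Chen, Slot 5→Gallo+Dana, Slot 6→Chen+Gallo, Slot 7→Chen+Gallo, Slot 8→Chen+Gallo.
Loads: Chen 5, Gallo 5, Dana 3 — all ≤ 5.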